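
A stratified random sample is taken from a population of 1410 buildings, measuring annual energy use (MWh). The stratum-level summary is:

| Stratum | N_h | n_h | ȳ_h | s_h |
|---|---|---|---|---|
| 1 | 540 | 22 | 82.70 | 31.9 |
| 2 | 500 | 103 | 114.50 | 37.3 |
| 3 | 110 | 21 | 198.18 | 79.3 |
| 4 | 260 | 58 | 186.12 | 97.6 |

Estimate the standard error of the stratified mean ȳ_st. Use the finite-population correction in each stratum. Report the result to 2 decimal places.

V̂(ȳ_st) = Σ W_h² (1 − n_h/N_h) s_h²/n_h, with W_h = N_h/N and N = 1410:
  stratum 1: (540/1410)²·(1 − 22/540)·31.9²/22 = 6.50795
  stratum 2: (500/1410)²·(1 − 103/500)·37.3²/103 = 1.34866
  stratum 3: (110/1410)²·(1 − 21/110)·79.3²/21 = 1.47459
  stratum 4: (260/1410)²·(1 − 58/260)·97.6²/58 = 4.33869
V̂(ȳ_st) = 13.6699
SE(ȳ_st) = √13.6699 = 3.69728

SE(ȳ_st) ≈ 3.70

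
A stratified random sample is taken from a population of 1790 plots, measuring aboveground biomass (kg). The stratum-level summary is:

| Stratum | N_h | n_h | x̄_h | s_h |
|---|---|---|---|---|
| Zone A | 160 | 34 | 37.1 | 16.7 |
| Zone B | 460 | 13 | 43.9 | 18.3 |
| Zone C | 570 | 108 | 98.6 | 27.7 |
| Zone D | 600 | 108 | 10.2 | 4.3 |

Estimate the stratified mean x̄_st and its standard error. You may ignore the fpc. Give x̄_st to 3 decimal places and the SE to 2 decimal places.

x̄_st ≈ 49.415, SE ≈ 1.58

x̄_st = Σ W_h x̄_h = (160·37.1 + 460·43.9 + 570·98.6 + 600·10.2)/1790 = 49.41453
V̂(x̄_st) = Σ W_h² s_h²/n_h, with W_h = N_h/N and N = 1790:
  stratum Zone A: (160/1790)²·16.7²/34 = 0.0655372
  stratum Zone B: (460/1790)²·18.3²/13 = 1.70125
  stratum Zone C: (570/1790)²·27.7²/108 = 0.72041
  stratum Zone D: (600/1790)²·4.3²/108 = 0.0192358
V̂(x̄_st) = 2.50643
SE(x̄_st) = √2.50643 = 1.58317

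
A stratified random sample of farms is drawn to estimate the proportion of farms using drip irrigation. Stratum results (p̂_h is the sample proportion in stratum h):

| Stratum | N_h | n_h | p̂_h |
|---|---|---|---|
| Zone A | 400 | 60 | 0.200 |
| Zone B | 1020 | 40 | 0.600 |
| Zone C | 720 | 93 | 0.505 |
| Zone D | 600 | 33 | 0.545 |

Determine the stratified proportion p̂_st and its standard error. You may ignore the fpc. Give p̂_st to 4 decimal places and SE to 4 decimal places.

p̂_st ≈ 0.5046, SE ≈ 0.0383

N = 2740; stratum weights W_h = N_h/N.
p̂_st = Σ W_h p̂_h = (400·0.200 + 1020·0.600 + 720·0.505 + 600·0.545)/2740 = 0.50460
V̂(p̂_st) = Σ W_h² p̂_h(1−p̂_h)/(n_h−1):
  stratum Zone A: (400/2740)²·0.200·0.800/59 = 5.77945e-05
  stratum Zone B: (1020/2740)²·0.600·0.400/39 = 0.000852797
  stratum Zone C: (720/2740)²·0.505·0.495/92 = 0.000187617
  stratum Zone D: (600/2740)²·0.545·0.455/32 = 0.000371586
V̂(p̂_st) = 0.0014698; SE = √V̂ = 0.0383379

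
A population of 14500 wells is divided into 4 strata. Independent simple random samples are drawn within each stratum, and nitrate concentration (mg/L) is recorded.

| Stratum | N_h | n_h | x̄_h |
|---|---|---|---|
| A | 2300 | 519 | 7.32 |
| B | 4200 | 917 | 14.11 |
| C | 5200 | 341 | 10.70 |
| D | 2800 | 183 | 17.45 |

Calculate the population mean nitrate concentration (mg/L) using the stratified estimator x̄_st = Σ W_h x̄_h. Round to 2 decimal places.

N = Σ N_h = 14500. Stratum weights W_h = N_h/N.
x̄_st = (2300·7.32 + 4200·14.11 + 5200·10.70 + 2800·17.45) / 14500 = 12.4550

x̄_st ≈ 12.46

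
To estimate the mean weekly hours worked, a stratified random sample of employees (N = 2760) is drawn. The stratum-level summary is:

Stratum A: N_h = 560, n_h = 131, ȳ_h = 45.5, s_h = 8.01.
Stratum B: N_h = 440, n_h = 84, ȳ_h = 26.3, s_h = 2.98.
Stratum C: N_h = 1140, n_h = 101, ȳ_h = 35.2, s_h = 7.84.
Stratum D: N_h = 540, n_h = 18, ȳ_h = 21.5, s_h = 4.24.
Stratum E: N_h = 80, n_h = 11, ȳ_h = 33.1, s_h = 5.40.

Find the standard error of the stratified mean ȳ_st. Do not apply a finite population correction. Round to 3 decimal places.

SE(ȳ_st) ≈ 0.409

V̂(ȳ_st) = Σ W_h² s_h²/n_h, with W_h = N_h/N and N = 2760:
  stratum A: (560/2760)²·8.01²/131 = 0.0201628
  stratum B: (440/2760)²·2.98²/84 = 0.00268683
  stratum C: (1140/2760)²·7.84²/101 = 0.103825
  stratum D: (540/2760)²·4.24²/18 = 0.0382321
  stratum E: (80/2760)²·5.40²/11 = 0.00222719
V̂(ȳ_st) = 0.167134
SE(ȳ_st) = √0.167134 = 0.40882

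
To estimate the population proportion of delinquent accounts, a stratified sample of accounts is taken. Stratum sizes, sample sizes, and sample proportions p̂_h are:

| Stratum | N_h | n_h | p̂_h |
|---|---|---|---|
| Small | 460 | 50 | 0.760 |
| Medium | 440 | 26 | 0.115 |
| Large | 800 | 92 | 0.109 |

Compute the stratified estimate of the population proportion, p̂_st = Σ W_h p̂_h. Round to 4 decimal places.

p̂_st ≈ 0.2867

N = 1700; stratum weights W_h = N_h/N.
p̂_st = Σ W_h p̂_h = (460·0.760 + 440·0.115 + 800·0.109)/1700 = 0.28671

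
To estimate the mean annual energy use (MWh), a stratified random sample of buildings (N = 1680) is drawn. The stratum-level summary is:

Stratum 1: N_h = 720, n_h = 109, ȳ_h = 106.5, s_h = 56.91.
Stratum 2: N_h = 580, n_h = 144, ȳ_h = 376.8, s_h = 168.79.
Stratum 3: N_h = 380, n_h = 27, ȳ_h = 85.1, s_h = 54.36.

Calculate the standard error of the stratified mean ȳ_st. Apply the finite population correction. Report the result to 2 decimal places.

V̂(ȳ_st) = Σ W_h² (1 − n_h/N_h) s_h²/n_h, with W_h = N_h/N and N = 1680:
  stratum 1: (720/1680)²·(1 − 109/720)·56.91²/109 = 4.63133
  stratum 2: (580/1680)²·(1 − 144/580)·168.79²/144 = 17.7267
  stratum 3: (380/1680)²·(1 − 27/380)·54.36²/27 = 5.20158
V̂(ȳ_st) = 27.5596
SE(ȳ_st) = √27.5596 = 5.24972

SE(ȳ_st) ≈ 5.25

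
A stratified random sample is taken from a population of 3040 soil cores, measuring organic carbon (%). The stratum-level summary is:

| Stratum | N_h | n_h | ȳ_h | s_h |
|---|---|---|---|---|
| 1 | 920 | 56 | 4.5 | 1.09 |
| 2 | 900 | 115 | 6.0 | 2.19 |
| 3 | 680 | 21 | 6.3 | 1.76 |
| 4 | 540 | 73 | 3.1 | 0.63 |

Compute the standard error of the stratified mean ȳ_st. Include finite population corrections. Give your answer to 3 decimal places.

V̂(ȳ_st) = Σ W_h² (1 − n_h/N_h) s_h²/n_h, with W_h = N_h/N and N = 3040:
  stratum 1: (920/3040)²·(1 − 56/920)·1.09²/56 = 0.00182482
  stratum 2: (900/3040)²·(1 − 115/900)·2.19²/115 = 0.00318827
  stratum 3: (680/3040)²·(1 − 21/680)·1.76²/21 = 0.00715242
  stratum 4: (540/3040)²·(1 − 73/540)·0.63²/73 = 0.000148362
V̂(ȳ_st) = 0.0123139
SE(ȳ_st) = √0.0123139 = 0.110968

SE(ȳ_st) ≈ 0.111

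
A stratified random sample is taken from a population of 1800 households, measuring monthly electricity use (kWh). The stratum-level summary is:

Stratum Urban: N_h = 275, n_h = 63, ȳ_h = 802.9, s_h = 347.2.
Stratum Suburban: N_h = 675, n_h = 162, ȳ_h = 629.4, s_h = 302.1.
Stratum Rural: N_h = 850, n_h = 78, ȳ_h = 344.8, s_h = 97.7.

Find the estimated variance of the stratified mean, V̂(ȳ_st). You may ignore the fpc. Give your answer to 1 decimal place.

V̂(ȳ_st) ≈ 151.2

V̂(ȳ_st) = Σ W_h² s_h²/n_h, with W_h = N_h/N and N = 1800:
  stratum Urban: (275/1800)²·347.2²/63 = 44.6621
  stratum Suburban: (675/1800)²·302.1²/162 = 79.2226
  stratum Rural: (850/1800)²·97.7²/78 = 27.289
V̂(ȳ_st) = 151.174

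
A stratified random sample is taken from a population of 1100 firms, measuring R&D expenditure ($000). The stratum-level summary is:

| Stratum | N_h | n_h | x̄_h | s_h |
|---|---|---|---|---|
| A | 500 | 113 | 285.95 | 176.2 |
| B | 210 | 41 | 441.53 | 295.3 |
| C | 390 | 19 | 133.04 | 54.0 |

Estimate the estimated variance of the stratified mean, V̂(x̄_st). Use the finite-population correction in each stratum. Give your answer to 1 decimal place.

V̂(x̄_st) = Σ W_h² (1 − n_h/N_h) s_h²/n_h, with W_h = N_h/N and N = 1100:
  stratum A: (500/1100)²·(1 − 113/500)·176.2²/113 = 43.9369
  stratum B: (210/1100)²·(1 − 41/210)·295.3²/41 = 62.3826
  stratum C: (390/1100)²·(1 − 19/390)·54.0²/19 = 18.3522
V̂(x̄_st) = 124.672

V̂(x̄_st) ≈ 124.7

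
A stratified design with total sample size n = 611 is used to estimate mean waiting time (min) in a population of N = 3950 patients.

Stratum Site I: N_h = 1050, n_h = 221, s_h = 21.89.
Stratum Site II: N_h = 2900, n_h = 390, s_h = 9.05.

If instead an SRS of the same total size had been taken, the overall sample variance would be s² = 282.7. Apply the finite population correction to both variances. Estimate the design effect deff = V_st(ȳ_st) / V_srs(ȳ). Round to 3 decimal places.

V̂(ȳ_st) = Σ W_h² (1 − n_h/N_h) s_h²/n_h, with W_h = N_h/N and N = 3950:
  stratum Site I: (1050/3950)²·(1 − 221/1050)·21.89²/221 = 0.120962
  stratum Site II: (2900/3950)²·(1 − 390/2900)·9.05²/390 = 0.0979738
V_st = 0.218936
V_srs = (1 − 611/3950)·282.7/611 = 0.391115
deff = V_st / V_srs = 0.218936/0.391115 = 0.5598

deff ≈ 0.560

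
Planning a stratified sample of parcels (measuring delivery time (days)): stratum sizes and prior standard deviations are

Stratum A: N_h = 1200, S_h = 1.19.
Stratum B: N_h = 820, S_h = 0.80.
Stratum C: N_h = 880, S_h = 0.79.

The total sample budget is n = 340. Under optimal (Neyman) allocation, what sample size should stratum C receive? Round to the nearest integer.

85

Neyman allocation: n_h = n · N_h S_h / Σ N_i S_i, with n = 340.
  stratum A: N_h·S_h = 1200·1.19 = 1428.00
  stratum B: N_h·S_h = 820·0.80 = 656.00
  stratum C: N_h·S_h = 880·0.79 = 695.20
Σ N_h S_h = 2779.20
n for stratum C = 340·695.20/2779.20 = 85.049 → 85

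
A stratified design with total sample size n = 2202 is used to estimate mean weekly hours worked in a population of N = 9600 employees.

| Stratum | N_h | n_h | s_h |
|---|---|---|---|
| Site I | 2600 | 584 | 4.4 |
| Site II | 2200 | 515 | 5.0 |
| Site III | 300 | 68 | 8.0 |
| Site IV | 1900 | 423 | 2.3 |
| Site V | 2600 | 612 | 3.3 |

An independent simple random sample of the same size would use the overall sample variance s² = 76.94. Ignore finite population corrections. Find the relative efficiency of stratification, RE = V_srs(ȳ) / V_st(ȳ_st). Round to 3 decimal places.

RE ≈ 4.541

V̂(ȳ_st) = Σ W_h² s_h²/n_h, with W_h = N_h/N and N = 9600:
  stratum Site I: (2600/9600)²·4.4²/584 = 0.00243163
  stratum Site II: (2200/9600)²·5.0²/515 = 0.00254939
  stratum Site III: (300/9600)²·8.0²/68 = 0.000919118
  stratum Site IV: (1900/9600)²·2.3²/423 = 0.000489869
  stratum Site V: (2600/9600)²·3.3²/612 = 0.00130521
V_st = 0.00769521
V_srs = s²/n = 76.94/2202 = 0.034941
Relative efficiency = V_srs / V_st = 0.034941/0.00769521 = 4.5406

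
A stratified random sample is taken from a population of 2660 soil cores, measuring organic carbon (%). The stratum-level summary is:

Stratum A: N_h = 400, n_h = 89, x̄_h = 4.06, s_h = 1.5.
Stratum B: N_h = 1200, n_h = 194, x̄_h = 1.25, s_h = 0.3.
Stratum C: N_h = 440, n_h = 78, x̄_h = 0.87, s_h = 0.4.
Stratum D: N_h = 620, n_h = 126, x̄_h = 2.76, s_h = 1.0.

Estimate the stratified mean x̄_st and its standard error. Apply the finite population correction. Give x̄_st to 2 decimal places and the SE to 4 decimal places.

x̄_st ≈ 1.96, SE ≈ 0.0302

x̄_st = Σ W_h x̄_h = (400·4.06 + 1200·1.25 + 440·0.87 + 620·2.76)/2660 = 1.96165
V̂(x̄_st) = Σ W_h² (1 − n_h/N_h) s_h²/n_h, with W_h = N_h/N and N = 2660:
  stratum A: (400/2660)²·(1 − 89/400)·1.5²/89 = 0.000444477
  stratum B: (1200/2660)²·(1 − 194/1200)·0.3²/194 = 7.91511e-05
  stratum C: (440/2660)²·(1 − 78/440)·0.4²/78 = 4.61767e-05
  stratum D: (620/2660)²·(1 − 126/620)·1.0²/126 = 0.000343546
V̂(x̄_st) = 0.000913351
SE(x̄_st) = √0.000913351 = 0.0302217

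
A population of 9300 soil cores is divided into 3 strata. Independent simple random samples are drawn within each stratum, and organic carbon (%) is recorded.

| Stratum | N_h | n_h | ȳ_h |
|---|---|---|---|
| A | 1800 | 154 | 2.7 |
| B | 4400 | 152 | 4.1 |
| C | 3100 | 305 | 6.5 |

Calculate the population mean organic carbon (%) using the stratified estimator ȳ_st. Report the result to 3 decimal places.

N = Σ N_h = 9300. Stratum weights W_h = N_h/N.
ȳ_st = (1800·2.7 + 4400·4.1 + 3100·6.5) / 9300 = 4.62903

ȳ_st ≈ 4.629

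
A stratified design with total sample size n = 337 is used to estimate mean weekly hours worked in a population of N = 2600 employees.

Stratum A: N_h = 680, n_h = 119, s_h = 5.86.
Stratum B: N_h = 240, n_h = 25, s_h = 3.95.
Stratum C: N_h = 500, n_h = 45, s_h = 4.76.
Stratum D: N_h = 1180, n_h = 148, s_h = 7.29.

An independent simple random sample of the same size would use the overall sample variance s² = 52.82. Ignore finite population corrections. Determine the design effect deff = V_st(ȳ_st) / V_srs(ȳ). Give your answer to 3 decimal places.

deff ≈ 0.751

V̂(ȳ_st) = Σ W_h² s_h²/n_h, with W_h = N_h/N and N = 2600:
  stratum A: (680/2600)²·5.86²/119 = 0.0197387
  stratum B: (240/2600)²·3.95²/25 = 0.00531778
  stratum C: (500/2600)²·4.76²/45 = 0.0186206
  stratum D: (1180/2600)²·7.29²/148 = 0.0739623
V_st = 0.11764
V_srs = s²/n = 52.82/337 = 0.156736
deff = V_st / V_srs = 0.11764/0.156736 = 0.7506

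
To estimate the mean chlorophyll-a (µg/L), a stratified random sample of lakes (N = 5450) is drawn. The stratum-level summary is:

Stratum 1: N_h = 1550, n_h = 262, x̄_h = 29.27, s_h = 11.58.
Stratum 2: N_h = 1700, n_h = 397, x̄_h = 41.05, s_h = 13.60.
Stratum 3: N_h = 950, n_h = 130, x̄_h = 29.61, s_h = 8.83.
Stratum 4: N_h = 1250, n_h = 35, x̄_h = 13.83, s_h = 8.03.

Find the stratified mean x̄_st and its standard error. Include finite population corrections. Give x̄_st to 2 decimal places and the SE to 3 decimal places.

x̄_st ≈ 29.46, SE ≈ 0.423

x̄_st = Σ W_h x̄_h = (1550·29.27 + 1700·41.05 + 950·29.61 + 1250·13.83)/5450 = 29.46248
V̂(x̄_st) = Σ W_h² (1 − n_h/N_h) s_h²/n_h, with W_h = N_h/N and N = 5450:
  stratum 1: (1550/5450)²·(1 − 262/1550)·11.58²/262 = 0.0344009
  stratum 2: (1700/5450)²·(1 − 397/1700)·13.60²/397 = 0.0347446
  stratum 3: (950/5450)²·(1 − 130/950)·8.83²/130 = 0.0157298
  stratum 4: (1250/5450)²·(1 − 35/1250)·8.03²/35 = 0.0942012
V̂(x̄_st) = 0.179077
SE(x̄_st) = √0.179077 = 0.423174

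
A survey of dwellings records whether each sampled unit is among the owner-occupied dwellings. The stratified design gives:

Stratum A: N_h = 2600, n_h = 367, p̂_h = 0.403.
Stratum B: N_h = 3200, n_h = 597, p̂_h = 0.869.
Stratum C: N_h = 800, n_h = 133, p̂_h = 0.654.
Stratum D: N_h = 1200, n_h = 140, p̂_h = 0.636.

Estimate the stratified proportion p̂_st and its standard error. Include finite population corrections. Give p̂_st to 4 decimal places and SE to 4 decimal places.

p̂_st ≈ 0.6558, SE ≈ 0.0118

N = 7800; stratum weights W_h = N_h/N.
p̂_st = Σ W_h p̂_h = (2600·0.403 + 3200·0.869 + 800·0.654 + 1200·0.636)/7800 = 0.65577
V̂(p̂_st) = Σ W_h² (1 − n_h/N_h) p̂_h(1−p̂_h)/(n_h−1):
  stratum A: (2600/7800)²·(1 − 367/2600)·0.403·0.597/366 = 6.27294e-05
  stratum B: (3200/7800)²·(1 − 597/3200)·0.869·0.131/596 = 2.61505e-05
  stratum C: (800/7800)²·(1 − 133/800)·0.654·0.346/132 = 1.50351e-05
  stratum D: (1200/7800)²·(1 − 140/1200)·0.636·0.364/139 = 3.4821e-05
V̂(p̂_st) = 0.000138736; SE = √V̂ = 0.0117786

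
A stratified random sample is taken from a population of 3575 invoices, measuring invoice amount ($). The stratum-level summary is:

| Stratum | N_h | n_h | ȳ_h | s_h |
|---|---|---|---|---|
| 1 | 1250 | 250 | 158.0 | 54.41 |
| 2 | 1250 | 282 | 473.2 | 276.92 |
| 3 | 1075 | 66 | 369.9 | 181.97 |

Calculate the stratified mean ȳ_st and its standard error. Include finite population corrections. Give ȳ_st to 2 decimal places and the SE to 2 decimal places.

ȳ_st = Σ W_h ȳ_h = (1250·158.0 + 1250·473.2 + 1075·369.9)/3575 = 331.92797
V̂(ȳ_st) = Σ W_h² (1 − n_h/N_h) s_h²/n_h, with W_h = N_h/N and N = 3575:
  stratum 1: (1250/3575)²·(1 − 250/1250)·54.41²/250 = 1.15818
  stratum 2: (1250/3575)²·(1 − 282/1250)·276.92²/282 = 25.745
  stratum 3: (1075/3575)²·(1 − 66/1075)·181.97²/66 = 42.5798
V̂(ȳ_st) = 69.4829
SE(ȳ_st) = √69.4829 = 8.33564

ȳ_st ≈ 331.93, SE ≈ 8.34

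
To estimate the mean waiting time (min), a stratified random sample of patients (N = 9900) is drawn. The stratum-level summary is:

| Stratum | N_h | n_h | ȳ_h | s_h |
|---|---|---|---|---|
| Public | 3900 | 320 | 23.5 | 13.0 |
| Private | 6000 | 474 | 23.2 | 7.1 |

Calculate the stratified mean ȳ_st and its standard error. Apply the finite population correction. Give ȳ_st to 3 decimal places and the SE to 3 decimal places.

ȳ_st ≈ 23.318, SE ≈ 0.333

ȳ_st = Σ W_h ȳ_h = (3900·23.5 + 6000·23.2)/9900 = 23.31818
V̂(ȳ_st) = Σ W_h² (1 − n_h/N_h) s_h²/n_h, with W_h = N_h/N and N = 9900:
  stratum Public: (3900/9900)²·(1 − 320/3900)·13.0²/320 = 0.075234
  stratum Private: (6000/9900)²·(1 − 474/6000)·7.1²/474 = 0.0359774
V̂(ȳ_st) = 0.111211
SE(ȳ_st) = √0.111211 = 0.333484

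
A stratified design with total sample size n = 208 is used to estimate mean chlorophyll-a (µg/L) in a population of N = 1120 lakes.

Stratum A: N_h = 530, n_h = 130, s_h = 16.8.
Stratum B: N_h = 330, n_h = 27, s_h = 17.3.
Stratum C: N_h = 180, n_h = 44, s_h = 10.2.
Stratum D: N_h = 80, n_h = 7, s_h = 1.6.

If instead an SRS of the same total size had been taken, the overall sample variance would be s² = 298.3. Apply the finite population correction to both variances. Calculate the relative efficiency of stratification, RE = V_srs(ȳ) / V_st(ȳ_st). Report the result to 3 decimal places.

V̂(ȳ_st) = Σ W_h² (1 − n_h/N_h) s_h²/n_h, with W_h = N_h/N and N = 1120:
  stratum A: (530/1120)²·(1 − 130/530)·16.8²/130 = 0.366923
  stratum B: (330/1120)²·(1 − 27/330)·17.3²/27 = 0.883586
  stratum C: (180/1120)²·(1 − 44/180)·10.2²/44 = 0.0461448
  stratum D: (80/1120)²·(1 − 7/80)·1.6²/7 = 0.00170262
V_st = 1.29836
V_srs = (1 − 208/1120)·298.3/208 = 1.1678
Relative efficiency = V_srs / V_st = 1.1678/1.29836 = 0.8994

RE ≈ 0.899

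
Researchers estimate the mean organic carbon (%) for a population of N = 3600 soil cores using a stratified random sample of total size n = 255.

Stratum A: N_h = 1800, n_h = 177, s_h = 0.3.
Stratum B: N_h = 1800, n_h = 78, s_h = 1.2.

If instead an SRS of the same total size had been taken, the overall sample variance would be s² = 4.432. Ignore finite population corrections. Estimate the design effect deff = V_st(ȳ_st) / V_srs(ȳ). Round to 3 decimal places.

deff ≈ 0.273

V̂(ȳ_st) = Σ W_h² s_h²/n_h, with W_h = N_h/N and N = 3600:
  stratum A: (1800/3600)²·0.3²/177 = 0.000127119
  stratum B: (1800/3600)²·1.2²/78 = 0.00461538
V_st = 0.0047425
V_srs = s²/n = 4.432/255 = 0.0173804
deff = V_st / V_srs = 0.0047425/0.0173804 = 0.2729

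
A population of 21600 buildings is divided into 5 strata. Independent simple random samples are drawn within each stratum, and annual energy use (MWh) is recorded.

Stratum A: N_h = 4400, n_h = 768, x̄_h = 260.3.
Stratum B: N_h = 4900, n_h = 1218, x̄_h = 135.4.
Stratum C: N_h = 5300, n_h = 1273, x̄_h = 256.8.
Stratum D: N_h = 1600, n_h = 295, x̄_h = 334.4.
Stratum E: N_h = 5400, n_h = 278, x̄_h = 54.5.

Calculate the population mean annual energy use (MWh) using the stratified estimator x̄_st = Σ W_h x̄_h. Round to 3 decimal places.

x̄_st ≈ 185.146

N = Σ N_h = 21600. Stratum weights W_h = N_h/N.
x̄_st = (4400·260.3 + 4900·135.4 + 5300·256.8 + 1600·334.4 + 5400·54.5) / 21600 = 185.14630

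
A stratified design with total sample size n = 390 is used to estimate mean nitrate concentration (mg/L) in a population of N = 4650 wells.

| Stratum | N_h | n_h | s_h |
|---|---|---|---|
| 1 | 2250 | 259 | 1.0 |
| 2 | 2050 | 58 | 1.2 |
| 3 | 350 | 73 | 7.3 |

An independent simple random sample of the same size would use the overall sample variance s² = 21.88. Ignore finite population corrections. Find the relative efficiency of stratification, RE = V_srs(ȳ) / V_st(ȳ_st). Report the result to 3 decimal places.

V̂(ȳ_st) = Σ W_h² s_h²/n_h, with W_h = N_h/N and N = 4650:
  stratum 1: (2250/4650)²·1.0²/259 = 0.000903981
  stratum 2: (2050/4650)²·1.2²/58 = 0.00482543
  stratum 3: (350/4650)²·7.3²/73 = 0.00413574
V_st = 0.00986515
V_srs = s²/n = 21.88/390 = 0.0561026
Relative efficiency = V_srs / V_st = 0.0561026/0.00986515 = 5.6869

RE ≈ 5.687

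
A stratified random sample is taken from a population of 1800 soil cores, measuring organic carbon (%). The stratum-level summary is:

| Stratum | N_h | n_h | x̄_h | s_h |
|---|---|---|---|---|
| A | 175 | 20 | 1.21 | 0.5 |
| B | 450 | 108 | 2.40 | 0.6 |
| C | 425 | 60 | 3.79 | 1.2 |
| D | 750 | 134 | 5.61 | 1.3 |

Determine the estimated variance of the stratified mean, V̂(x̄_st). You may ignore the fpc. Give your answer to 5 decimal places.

V̂(x̄_st) = Σ W_h² s_h²/n_h, with W_h = N_h/N and N = 1800:
  stratum A: (175/1800)²·0.5²/20 = 0.000118152
  stratum B: (450/1800)²·0.6²/108 = 0.000208333
  stratum C: (425/1800)²·1.2²/60 = 0.00133796
  stratum D: (750/1800)²·1.3²/134 = 0.00218957
V̂(x̄_st) = 0.00385402

V̂(x̄_st) ≈ 0.00385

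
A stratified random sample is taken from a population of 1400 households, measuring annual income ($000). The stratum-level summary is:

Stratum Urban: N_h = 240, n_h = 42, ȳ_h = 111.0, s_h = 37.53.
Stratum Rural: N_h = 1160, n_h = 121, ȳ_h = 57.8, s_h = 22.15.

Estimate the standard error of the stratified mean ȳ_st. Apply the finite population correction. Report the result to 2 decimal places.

V̂(ȳ_st) = Σ W_h² (1 − n_h/N_h) s_h²/n_h, with W_h = N_h/N and N = 1400:
  stratum Urban: (240/1400)²·(1 − 42/240)·37.53²/42 = 0.81307
  stratum Rural: (1160/1400)²·(1 − 121/1160)·22.15²/121 = 2.49333
V̂(ȳ_st) = 3.3064
SE(ȳ_st) = √3.3064 = 1.81835

SE(ȳ_st) ≈ 1.82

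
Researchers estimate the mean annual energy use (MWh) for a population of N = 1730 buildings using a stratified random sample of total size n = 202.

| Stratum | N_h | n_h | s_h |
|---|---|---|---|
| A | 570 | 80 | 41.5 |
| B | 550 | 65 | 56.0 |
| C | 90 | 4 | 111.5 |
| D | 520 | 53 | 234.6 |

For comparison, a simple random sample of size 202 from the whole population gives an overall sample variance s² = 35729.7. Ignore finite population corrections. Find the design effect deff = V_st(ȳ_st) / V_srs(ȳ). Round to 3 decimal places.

deff ≈ 0.619

V̂(ȳ_st) = Σ W_h² s_h²/n_h, with W_h = N_h/N and N = 1730:
  stratum A: (570/1730)²·41.5²/80 = 2.33703
  stratum B: (550/1730)²·56.0²/65 = 4.87636
  stratum C: (90/1730)²·111.5²/4 = 8.41168
  stratum D: (520/1730)²·234.6²/53 = 93.8198
V_st = 109.445
V_srs = s²/n = 35729.7/202 = 176.88
deff = V_st / V_srs = 109.445/176.88 = 0.6188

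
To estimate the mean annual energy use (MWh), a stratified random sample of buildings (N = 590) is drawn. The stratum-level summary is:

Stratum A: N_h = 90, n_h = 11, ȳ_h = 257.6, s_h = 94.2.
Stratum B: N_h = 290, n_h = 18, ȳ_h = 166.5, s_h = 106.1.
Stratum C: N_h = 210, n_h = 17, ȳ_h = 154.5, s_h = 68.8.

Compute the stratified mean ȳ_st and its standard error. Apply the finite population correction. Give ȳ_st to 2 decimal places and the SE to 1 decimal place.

ȳ_st = Σ W_h ȳ_h = (90·257.6 + 290·166.5 + 210·154.5)/590 = 176.12542
V̂(ȳ_st) = Σ W_h² (1 − n_h/N_h) s_h²/n_h, with W_h = N_h/N and N = 590:
  stratum A: (90/590)²·(1 − 11/90)·94.2²/11 = 16.4769
  stratum B: (290/590)²·(1 − 18/290)·106.1²/18 = 141.717
  stratum C: (210/590)²·(1 − 17/210)·68.8²/17 = 32.4191
V̂(ȳ_st) = 190.613
SE(ȳ_st) = √190.613 = 13.8063

ȳ_st ≈ 176.13, SE ≈ 13.8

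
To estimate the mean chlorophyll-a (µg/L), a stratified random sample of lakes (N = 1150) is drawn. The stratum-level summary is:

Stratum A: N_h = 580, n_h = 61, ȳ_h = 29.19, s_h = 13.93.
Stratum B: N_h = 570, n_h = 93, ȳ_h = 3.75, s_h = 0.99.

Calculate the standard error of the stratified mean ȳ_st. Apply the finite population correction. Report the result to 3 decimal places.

V̂(ȳ_st) = Σ W_h² (1 − n_h/N_h) s_h²/n_h, with W_h = N_h/N and N = 1150:
  stratum A: (580/1150)²·(1 − 61/580)·13.93²/61 = 0.724056
  stratum B: (570/1150)²·(1 − 93/570)·0.99²/93 = 0.00216663
V̂(ȳ_st) = 0.726222
SE(ȳ_st) = √0.726222 = 0.852187

SE(ȳ_st) ≈ 0.852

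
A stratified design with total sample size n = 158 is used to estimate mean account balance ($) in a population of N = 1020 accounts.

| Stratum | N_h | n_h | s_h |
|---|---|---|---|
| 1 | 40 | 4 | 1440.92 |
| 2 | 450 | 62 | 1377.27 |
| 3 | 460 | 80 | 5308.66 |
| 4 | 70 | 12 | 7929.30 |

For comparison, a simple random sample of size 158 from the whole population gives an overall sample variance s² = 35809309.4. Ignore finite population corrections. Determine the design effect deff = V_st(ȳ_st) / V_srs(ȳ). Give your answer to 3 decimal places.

V̂(ȳ_st) = Σ W_h² s_h²/n_h, with W_h = N_h/N and N = 1020:
  stratum 1: (40/1020)²·1440.92²/4 = 798.251
  stratum 2: (450/1020)²·1377.27²/62 = 5954.85
  stratum 3: (460/1020)²·5308.66²/80 = 71646.5
  stratum 4: (70/1020)²·7929.30²/12 = 24676.5
V_st = 103076
V_srs = s²/n = 35809309.4/158 = 226641
deff = V_st / V_srs = 103076/226641 = 0.4548

deff ≈ 0.455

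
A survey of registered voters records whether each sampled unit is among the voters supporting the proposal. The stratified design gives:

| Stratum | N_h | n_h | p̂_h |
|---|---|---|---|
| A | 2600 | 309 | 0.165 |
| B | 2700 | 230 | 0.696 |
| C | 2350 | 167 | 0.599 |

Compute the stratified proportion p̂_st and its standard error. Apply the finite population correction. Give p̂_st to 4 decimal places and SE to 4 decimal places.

N = 7650; stratum weights W_h = N_h/N.
p̂_st = Σ W_h p̂_h = (2600·0.165 + 2700·0.696 + 2350·0.599)/7650 = 0.48573
V̂(p̂_st) = Σ W_h² (1 − n_h/N_h) p̂_h(1−p̂_h)/(n_h−1):
  stratum A: (2600/7650)²·(1 − 309/2600)·0.165·0.835/308 = 4.55298e-05
  stratum B: (2700/7650)²·(1 − 230/2700)·0.696·0.304/229 = 0.00010529
  stratum C: (2350/7650)²·(1 − 167/2350)·0.599·0.401/166 = 0.000126842
V̂(p̂_st) = 0.000277661; SE = √V̂ = 0.0166632

p̂_st ≈ 0.4857, SE ≈ 0.0167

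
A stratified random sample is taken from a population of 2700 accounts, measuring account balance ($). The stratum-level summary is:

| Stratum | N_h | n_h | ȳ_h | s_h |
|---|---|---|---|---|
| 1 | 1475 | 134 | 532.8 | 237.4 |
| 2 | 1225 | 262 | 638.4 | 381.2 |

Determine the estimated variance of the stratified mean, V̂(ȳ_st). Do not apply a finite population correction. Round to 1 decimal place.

V̂(ȳ_st) = Σ W_h² s_h²/n_h, with W_h = N_h/N and N = 2700:
  stratum 1: (1475/2700)²·237.4²/134 = 125.52
  stratum 2: (1225/2700)²·381.2²/262 = 114.169
V̂(ȳ_st) = 239.689

V̂(ȳ_st) ≈ 239.7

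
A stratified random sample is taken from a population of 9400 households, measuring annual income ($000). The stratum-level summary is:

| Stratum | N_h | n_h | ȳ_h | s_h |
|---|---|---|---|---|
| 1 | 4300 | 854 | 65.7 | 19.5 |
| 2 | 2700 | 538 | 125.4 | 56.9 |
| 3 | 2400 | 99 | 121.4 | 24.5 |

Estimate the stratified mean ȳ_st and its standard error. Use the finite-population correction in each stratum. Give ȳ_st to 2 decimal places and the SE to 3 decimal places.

ȳ_st = Σ W_h ȳ_h = (4300·65.7 + 2700·125.4 + 2400·121.4)/9400 = 97.06915
V̂(ȳ_st) = Σ W_h² (1 − n_h/N_h) s_h²/n_h, with W_h = N_h/N and N = 9400:
  stratum 1: (4300/9400)²·(1 − 854/4300)·19.5²/854 = 0.0746688
  stratum 2: (2700/9400)²·(1 − 538/2700)·56.9²/538 = 0.397563
  stratum 3: (2400/9400)²·(1 − 99/2400)·24.5²/99 = 0.378939
V̂(ȳ_st) = 0.851171
SE(ȳ_st) = √0.851171 = 0.922589

ȳ_st ≈ 97.07, SE ≈ 0.923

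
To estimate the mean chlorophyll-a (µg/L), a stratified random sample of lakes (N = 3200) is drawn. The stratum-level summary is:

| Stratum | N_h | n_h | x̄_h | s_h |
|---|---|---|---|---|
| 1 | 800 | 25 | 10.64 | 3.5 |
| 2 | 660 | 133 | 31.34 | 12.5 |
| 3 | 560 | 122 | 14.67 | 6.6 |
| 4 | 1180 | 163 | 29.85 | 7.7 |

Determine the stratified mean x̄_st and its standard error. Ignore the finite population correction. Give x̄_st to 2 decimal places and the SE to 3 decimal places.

x̄_st = Σ W_h x̄_h = (800·10.64 + 660·31.34 + 560·14.67 + 1180·29.85)/3200 = 22.69831
V̂(x̄_st) = Σ W_h² s_h²/n_h, with W_h = N_h/N and N = 3200:
  stratum 1: (800/3200)²·3.5²/25 = 0.030625
  stratum 2: (660/3200)²·12.5²/133 = 0.0499754
  stratum 3: (560/3200)²·6.6²/122 = 0.0109346
  stratum 4: (1180/3200)²·7.7²/163 = 0.0494604
V̂(x̄_st) = 0.140995
SE(x̄_st) = √0.140995 = 0.375494

x̄_st ≈ 22.70, SE ≈ 0.375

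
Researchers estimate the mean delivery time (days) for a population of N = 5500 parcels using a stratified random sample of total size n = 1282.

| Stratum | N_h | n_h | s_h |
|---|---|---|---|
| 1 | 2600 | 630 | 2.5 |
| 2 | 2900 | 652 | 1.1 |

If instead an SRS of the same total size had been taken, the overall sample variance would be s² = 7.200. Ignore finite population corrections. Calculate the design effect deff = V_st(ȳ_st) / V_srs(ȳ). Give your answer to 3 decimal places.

V̂(ȳ_st) = Σ W_h² s_h²/n_h, with W_h = N_h/N and N = 5500:
  stratum 1: (2600/5500)²·2.5²/630 = 0.00221697
  stratum 2: (2900/5500)²·1.1²/652 = 0.000515951
V_st = 0.00273293
V_srs = s²/n = 7.200/1282 = 0.00561622
deff = V_st / V_srs = 0.00273293/0.00561622 = 0.4866

deff ≈ 0.487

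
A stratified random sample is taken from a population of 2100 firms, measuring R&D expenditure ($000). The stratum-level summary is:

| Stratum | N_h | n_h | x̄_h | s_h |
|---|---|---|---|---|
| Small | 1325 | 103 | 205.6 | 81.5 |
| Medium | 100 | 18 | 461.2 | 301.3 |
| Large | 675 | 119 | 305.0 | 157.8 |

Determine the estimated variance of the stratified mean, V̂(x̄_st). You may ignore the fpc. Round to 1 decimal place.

V̂(x̄_st) ≈ 58.7

V̂(x̄_st) = Σ W_h² s_h²/n_h, with W_h = N_h/N and N = 2100:
  stratum Small: (1325/2100)²·81.5²/103 = 25.6727
  stratum Medium: (100/2100)²·301.3²/18 = 11.4363
  stratum Large: (675/2100)²·157.8²/119 = 21.619
V̂(x̄_st) = 58.728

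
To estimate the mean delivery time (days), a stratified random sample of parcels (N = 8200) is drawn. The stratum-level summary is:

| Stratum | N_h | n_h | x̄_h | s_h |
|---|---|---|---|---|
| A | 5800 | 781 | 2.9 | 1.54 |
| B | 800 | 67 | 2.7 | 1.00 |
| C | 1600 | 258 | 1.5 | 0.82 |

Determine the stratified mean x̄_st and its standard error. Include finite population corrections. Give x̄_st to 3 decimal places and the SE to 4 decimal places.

x̄_st = Σ W_h x̄_h = (5800·2.9 + 800·2.7 + 1600·1.5)/8200 = 2.60732
V̂(x̄_st) = Σ W_h² (1 − n_h/N_h) s_h²/n_h, with W_h = N_h/N and N = 8200:
  stratum A: (5800/8200)²·(1 − 781/5800)·1.54²/781 = 0.00131464
  stratum B: (800/8200)²·(1 − 67/800)·1.00²/67 = 0.000130164
  stratum C: (1600/8200)²·(1 − 258/1600)·0.82²/258 = 8.32248e-05
V̂(x̄_st) = 0.00152803
SE(x̄_st) = √0.00152803 = 0.0390901

x̄_st ≈ 2.607, SE ≈ 0.0391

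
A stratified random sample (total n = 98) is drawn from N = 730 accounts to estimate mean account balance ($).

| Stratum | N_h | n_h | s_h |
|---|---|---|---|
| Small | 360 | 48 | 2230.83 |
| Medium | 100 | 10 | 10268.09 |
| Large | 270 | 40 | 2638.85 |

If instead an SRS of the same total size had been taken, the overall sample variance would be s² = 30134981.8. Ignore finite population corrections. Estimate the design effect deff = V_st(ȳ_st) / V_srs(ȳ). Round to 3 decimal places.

V̂(ȳ_st) = Σ W_h² s_h²/n_h, with W_h = N_h/N and N = 730:
  stratum Small: (360/730)²·2230.83²/48 = 25214.5
  stratum Medium: (100/730)²·10268.09²/10 = 197849
  stratum Large: (270/730)²·2638.85²/40 = 23815
V_st = 246878
V_srs = s²/n = 30134981.8/98 = 307500
deff = V_st / V_srs = 246878/307500 = 0.8029

deff ≈ 0.803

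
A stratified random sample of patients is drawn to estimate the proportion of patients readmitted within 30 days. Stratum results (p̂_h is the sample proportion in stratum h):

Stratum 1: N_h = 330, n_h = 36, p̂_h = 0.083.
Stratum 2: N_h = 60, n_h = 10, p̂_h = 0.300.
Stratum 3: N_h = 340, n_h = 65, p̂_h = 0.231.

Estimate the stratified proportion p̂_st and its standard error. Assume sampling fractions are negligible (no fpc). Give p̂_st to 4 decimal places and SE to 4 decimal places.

N = 730; stratum weights W_h = N_h/N.
p̂_st = Σ W_h p̂_h = (330·0.083 + 60·0.300 + 340·0.231)/730 = 0.16977
V̂(p̂_st) = Σ W_h² p̂_h(1−p̂_h)/(n_h−1):
  stratum 1: (330/730)²·0.083·0.917/35 = 0.000444387
  stratum 2: (60/730)²·0.300·0.700/9 = 0.000157628
  stratum 3: (340/730)²·0.231·0.769/64 = 0.000602103
V̂(p̂_st) = 0.00120412; SE = √V̂ = 0.0347004

p̂_st ≈ 0.1698, SE ≈ 0.0347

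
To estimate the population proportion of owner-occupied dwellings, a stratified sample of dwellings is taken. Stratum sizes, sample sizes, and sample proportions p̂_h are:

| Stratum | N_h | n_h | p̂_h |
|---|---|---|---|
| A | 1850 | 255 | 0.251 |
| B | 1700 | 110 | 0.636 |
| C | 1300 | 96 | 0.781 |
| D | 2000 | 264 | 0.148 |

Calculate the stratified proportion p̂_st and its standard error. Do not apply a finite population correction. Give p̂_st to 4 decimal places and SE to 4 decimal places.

N = 6850; stratum weights W_h = N_h/N.
p̂_st = Σ W_h p̂_h = (1850·0.251 + 1700·0.636 + 1300·0.781 + 2000·0.148)/6850 = 0.41706
V̂(p̂_st) = Σ W_h² p̂_h(1−p̂_h)/(n_h−1):
  stratum A: (1850/6850)²·0.251·0.749/254 = 5.39864e-05
  stratum B: (1700/6850)²·0.636·0.364/109 = 0.000130812
  stratum C: (1300/6850)²·0.781·0.219/95 = 6.48451e-05
  stratum D: (2000/6850)²·0.148·0.852/263 = 4.08719e-05
V̂(p̂_st) = 0.000290516; SE = √V̂ = 0.0170445

p̂_st ≈ 0.4171, SE ≈ 0.0170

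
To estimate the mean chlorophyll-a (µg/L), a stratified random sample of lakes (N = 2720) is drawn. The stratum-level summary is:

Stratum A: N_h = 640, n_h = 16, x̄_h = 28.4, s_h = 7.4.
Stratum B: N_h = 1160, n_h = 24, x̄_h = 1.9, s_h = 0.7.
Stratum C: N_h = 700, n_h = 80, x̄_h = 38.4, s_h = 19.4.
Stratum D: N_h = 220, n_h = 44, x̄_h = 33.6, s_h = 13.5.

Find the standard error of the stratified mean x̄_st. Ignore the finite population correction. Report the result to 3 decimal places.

SE(x̄_st) ≈ 0.729

V̂(x̄_st) = Σ W_h² s_h²/n_h, with W_h = N_h/N and N = 2720:
  stratum A: (640/2720)²·7.4²/16 = 0.189481
  stratum B: (1160/2720)²·0.7²/24 = 0.00371333
  stratum C: (700/2720)²·19.4²/80 = 0.311582
  stratum D: (220/2720)²·13.5²/44 = 0.0270971
V̂(x̄_st) = 0.531873
SE(x̄_st) = √0.531873 = 0.729296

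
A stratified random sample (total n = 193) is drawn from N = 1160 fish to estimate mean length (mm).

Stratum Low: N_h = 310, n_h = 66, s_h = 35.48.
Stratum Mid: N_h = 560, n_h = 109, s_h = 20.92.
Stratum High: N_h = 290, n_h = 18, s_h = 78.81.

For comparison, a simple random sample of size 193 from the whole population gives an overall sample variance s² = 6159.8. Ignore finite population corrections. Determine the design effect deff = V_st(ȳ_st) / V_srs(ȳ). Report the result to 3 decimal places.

deff ≈ 0.748

V̂(ȳ_st) = Σ W_h² s_h²/n_h, with W_h = N_h/N and N = 1160:
  stratum Low: (310/1160)²·35.48²/66 = 1.36217
  stratum Mid: (560/1160)²·20.92²/109 = 0.935744
  stratum High: (290/1160)²·78.81²/18 = 21.566
V_st = 23.8639
V_srs = s²/n = 6159.8/193 = 31.9161
deff = V_st / V_srs = 23.8639/31.9161 = 0.7477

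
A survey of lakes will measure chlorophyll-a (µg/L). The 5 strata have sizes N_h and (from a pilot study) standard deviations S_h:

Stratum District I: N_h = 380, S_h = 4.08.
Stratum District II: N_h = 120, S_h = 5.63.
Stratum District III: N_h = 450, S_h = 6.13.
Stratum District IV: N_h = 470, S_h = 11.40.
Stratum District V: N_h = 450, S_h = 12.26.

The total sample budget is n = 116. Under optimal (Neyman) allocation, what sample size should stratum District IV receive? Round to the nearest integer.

Neyman allocation: n_h = n · N_h S_h / Σ N_i S_i, with n = 116.
  stratum District I: N_h·S_h = 380·4.08 = 1550.40
  stratum District II: N_h·S_h = 120·5.63 = 675.60
  stratum District III: N_h·S_h = 450·6.13 = 2758.50
  stratum District IV: N_h·S_h = 470·11.40 = 5358.00
  stratum District V: N_h·S_h = 450·12.26 = 5517.00
Σ N_h S_h = 15859.50
n for stratum District IV = 116·5358.00/15859.50 = 39.190 → 39

39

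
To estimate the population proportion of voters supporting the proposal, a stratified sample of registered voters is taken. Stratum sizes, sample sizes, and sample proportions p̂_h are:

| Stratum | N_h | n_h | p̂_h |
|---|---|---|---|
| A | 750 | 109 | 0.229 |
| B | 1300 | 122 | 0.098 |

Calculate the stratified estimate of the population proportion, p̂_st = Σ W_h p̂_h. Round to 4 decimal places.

N = 2050; stratum weights W_h = N_h/N.
p̂_st = Σ W_h p̂_h = (750·0.229 + 1300·0.098)/2050 = 0.14593

p̂_st ≈ 0.1459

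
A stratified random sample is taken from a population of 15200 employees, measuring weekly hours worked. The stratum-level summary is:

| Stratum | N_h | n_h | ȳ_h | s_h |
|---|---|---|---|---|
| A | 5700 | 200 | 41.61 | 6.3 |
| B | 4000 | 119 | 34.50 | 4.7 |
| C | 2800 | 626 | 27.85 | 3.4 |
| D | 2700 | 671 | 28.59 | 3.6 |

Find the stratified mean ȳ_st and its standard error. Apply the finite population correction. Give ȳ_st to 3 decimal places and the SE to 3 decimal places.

ȳ_st = Σ W_h ȳ_h = (5700·41.61 + 4000·34.50 + 2800·27.85 + 2700·28.59)/15200 = 34.89145
V̂(ȳ_st) = Σ W_h² (1 − n_h/N_h) s_h²/n_h, with W_h = N_h/N and N = 15200:
  stratum A: (5700/15200)²·(1 − 200/5700)·6.3²/200 = 0.0269278
  stratum B: (4000/15200)²·(1 − 119/4000)·4.7²/119 = 0.0124728
  stratum C: (2800/15200)²·(1 − 626/2800)·3.4²/626 = 0.000486535
  stratum D: (2700/15200)²·(1 − 671/2700)·3.6²/671 = 0.000457974
V̂(ȳ_st) = 0.0403452
SE(ȳ_st) = √0.0403452 = 0.200861

ȳ_st ≈ 34.891, SE ≈ 0.201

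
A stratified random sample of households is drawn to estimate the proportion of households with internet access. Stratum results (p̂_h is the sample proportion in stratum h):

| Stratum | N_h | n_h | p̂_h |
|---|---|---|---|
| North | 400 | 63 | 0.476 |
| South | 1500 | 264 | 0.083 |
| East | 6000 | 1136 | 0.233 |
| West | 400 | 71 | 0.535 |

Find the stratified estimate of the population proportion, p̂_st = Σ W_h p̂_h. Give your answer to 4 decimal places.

p̂_st ≈ 0.2322

N = 8300; stratum weights W_h = N_h/N.
p̂_st = Σ W_h p̂_h = (400·0.476 + 1500·0.083 + 6000·0.233 + 400·0.535)/8300 = 0.23216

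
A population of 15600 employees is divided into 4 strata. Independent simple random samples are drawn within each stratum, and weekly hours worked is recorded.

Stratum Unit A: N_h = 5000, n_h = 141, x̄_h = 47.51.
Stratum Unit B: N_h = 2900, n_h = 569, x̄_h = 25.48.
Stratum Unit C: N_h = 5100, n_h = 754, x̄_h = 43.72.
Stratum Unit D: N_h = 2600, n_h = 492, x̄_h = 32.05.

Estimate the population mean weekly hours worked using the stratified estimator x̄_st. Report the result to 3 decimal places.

x̄_st ≈ 39.599

N = Σ N_h = 15600. Stratum weights W_h = N_h/N.
x̄_st = (5000·47.51 + 2900·25.48 + 5100·43.72 + 2600·32.05) / 15600 = 39.59897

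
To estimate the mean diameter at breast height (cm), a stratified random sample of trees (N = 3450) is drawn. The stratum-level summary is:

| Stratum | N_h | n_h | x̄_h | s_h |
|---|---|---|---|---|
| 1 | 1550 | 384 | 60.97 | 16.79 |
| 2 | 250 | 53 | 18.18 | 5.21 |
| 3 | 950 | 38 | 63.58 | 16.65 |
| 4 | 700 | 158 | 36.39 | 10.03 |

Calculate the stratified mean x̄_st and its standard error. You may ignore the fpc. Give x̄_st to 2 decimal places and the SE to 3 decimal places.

x̄_st ≈ 53.60, SE ≈ 0.855

x̄_st = Σ W_h x̄_h = (1550·60.97 + 250·18.18 + 950·63.58 + 700·36.39)/3450 = 53.60072
V̂(x̄_st) = Σ W_h² s_h²/n_h, with W_h = N_h/N and N = 3450:
  stratum 1: (1550/3450)²·16.79²/384 = 0.148182
  stratum 2: (250/3450)²·5.21²/53 = 0.00268931
  stratum 3: (950/3450)²·16.65²/38 = 0.553164
  stratum 4: (700/3450)²·10.03²/158 = 0.0262122
V̂(x̄_st) = 0.730247
SE(x̄_st) = √0.730247 = 0.854545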